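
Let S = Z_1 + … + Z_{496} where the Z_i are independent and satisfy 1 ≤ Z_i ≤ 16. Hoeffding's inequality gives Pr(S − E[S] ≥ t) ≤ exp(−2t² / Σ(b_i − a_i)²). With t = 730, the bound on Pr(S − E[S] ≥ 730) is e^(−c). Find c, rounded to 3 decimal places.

9.550

Σ(b_i − a_i)² = 496·(15)² = 111600.
c = 2t²/111600 = 2·730²/111600 = 9.5502.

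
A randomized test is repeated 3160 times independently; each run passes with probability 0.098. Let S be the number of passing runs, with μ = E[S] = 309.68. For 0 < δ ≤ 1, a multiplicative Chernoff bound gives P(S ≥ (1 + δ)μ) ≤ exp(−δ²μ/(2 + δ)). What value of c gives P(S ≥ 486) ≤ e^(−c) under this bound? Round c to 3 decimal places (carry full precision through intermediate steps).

Write 486 = (1 + δ)μ, so δ = 486/309.68 − 1 = 0.5693619…
Then the exponent is δ²μ/(2 + δ) = (486 − μ)² / (μ·(2 + δ)) = 39.071916.

39.072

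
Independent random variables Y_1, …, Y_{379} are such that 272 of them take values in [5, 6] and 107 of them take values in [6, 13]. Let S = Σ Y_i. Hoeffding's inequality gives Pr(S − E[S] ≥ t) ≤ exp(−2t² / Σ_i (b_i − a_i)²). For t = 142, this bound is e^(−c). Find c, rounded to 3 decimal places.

Σ(b_i − a_i)² = 272·1² + 107·7² = 5515.
c = 2t² / 5515 = 2·142² / 5515 = 7.3124.

7.312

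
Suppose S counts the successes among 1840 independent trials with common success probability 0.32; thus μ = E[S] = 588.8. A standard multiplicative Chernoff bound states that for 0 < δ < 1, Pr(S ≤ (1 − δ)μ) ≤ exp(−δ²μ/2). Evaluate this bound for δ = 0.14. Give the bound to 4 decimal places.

0.0031

Exponent = δ²μ/2 = 0.14²·588.8/2 = 5.7702.
Bound = exp(−5.7702) = 0.00312.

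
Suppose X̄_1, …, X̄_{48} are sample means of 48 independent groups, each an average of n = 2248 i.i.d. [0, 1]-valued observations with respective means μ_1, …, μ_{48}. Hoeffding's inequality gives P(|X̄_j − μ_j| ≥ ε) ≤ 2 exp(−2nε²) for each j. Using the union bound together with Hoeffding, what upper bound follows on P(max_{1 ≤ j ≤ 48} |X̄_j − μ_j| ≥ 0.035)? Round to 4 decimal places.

0.3894

Per-experiment Hoeffding bound: 2·exp(−2·2248·0.035²) = 2·exp(−5.50760) = 0.0081117.
Union bound over 48 events: 48·0.0081117 = 0.38936.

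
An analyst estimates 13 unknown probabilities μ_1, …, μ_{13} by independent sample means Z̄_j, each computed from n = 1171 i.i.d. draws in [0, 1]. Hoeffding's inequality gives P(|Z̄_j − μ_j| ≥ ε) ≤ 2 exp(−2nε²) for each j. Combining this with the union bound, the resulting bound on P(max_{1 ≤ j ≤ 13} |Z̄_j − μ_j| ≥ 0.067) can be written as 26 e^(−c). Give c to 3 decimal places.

10.513

Union bound over the 13 events: P(max_{1 ≤ j ≤ 13} |Z̄_j − μ_j| ≥ 0.067) ≤ 13·2·exp(−2nε²) = 26 exp(−2·1171·0.067²).
So c = 2·1171·0.067² = 10.5132.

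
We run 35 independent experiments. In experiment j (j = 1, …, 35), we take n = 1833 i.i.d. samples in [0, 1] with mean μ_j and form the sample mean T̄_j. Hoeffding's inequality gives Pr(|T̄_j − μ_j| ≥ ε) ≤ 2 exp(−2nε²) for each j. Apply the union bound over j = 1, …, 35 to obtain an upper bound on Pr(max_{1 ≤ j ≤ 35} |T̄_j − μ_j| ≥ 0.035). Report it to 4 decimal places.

0.7848

Per-experiment Hoeffding bound: 2·exp(−2·1833·0.035²) = 2·exp(−4.49085) = 0.022422.
Union bound over 35 events: 35·0.022422 = 0.78478.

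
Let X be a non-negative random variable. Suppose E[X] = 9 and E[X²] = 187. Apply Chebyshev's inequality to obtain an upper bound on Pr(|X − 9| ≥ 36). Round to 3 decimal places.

Var(X) = E[X²] − (E[X])² = 187 − 81 = 106.
Chebyshev's inequality: Pr(|X − μ| ≥ t) ≤ Var(X)/t² = 106/1296 = 0.0818.

0.082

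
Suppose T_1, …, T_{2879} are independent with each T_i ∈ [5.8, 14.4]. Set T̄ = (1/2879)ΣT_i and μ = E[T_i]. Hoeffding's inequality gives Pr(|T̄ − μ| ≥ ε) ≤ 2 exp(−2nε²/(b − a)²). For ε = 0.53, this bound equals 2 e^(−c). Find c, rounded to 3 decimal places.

c = 2nε²/(b − a)² = 2·2879·0.53² / 8.6² = 21.8689.

21.869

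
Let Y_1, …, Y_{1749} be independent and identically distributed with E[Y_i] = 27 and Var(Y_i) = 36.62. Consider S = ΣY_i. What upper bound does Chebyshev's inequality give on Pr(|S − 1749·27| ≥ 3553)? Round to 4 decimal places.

0.0051

Var(S) = n·Var(Y_i) = 1749·36.62 = 64048.38.
Chebyshev: Pr(|S − 1749·27| ≥ 3553) ≤ Var(S)/3553² = 64048.38/12623809 = 0.0051.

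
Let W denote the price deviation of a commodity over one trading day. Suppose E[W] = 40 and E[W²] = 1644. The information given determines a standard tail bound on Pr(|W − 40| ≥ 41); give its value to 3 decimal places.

The first two moments determine the variance, so Chebyshev's inequality is the sharpest standard bound available.
Var(W) = E[W²] − (E[W])² = 1644 − 1600 = 44.
Chebyshev's inequality: Pr(|W − μ| ≥ t) ≤ Var(W)/t² = 44/1681 = 0.0262.

0.026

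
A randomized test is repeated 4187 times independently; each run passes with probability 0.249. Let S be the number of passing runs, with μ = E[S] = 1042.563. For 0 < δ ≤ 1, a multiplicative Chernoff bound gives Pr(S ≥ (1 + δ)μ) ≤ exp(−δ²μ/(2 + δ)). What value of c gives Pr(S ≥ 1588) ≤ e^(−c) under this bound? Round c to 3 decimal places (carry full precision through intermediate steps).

Write 1588 = (1 + δ)μ, so δ = 1588/1042.563 − 1 = 0.5231693…
Then the exponent is δ²μ/(2 + δ) = (1588 − μ)² / (μ·(2 + δ)) = 113.094239.

113.094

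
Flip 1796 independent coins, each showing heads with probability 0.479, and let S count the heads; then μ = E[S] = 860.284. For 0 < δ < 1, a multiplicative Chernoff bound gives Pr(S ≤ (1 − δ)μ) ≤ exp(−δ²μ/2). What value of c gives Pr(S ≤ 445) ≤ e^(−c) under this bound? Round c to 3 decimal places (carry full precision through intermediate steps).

100.235

Write 445 = (1 − δ)μ, so δ = 1 − 445/860.284 = 0.482729…
Then the exponent is δ²μ/2 = (μ − 445)²/(2μ) = 100.234807.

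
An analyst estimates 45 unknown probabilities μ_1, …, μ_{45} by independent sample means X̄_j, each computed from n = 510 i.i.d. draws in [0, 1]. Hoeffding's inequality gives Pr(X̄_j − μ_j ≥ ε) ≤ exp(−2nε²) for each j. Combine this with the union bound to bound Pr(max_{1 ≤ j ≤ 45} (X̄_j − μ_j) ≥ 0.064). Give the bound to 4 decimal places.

0.6899

Per-experiment Hoeffding bound: exp(−2·510·0.064²) = exp(−4.17792) = 0.01533.
Union bound over 45 events: 45·0.01533 = 0.68987.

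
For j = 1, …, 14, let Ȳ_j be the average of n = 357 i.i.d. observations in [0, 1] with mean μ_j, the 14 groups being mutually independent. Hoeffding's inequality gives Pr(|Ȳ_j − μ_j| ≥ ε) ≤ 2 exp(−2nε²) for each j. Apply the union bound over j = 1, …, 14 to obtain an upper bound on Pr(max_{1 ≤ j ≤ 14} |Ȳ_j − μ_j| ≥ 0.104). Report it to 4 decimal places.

0.0124

Per-experiment Hoeffding bound: 2·exp(−2·357·0.104²) = 2·exp(−7.72262) = 0.00088539.
Union bound over 14 events: 14·0.00088539 = 0.01240.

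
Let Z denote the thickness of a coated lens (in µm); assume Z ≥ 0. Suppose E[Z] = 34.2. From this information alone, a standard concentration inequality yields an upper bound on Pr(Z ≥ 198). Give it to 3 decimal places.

Only the mean of a non-negative variable is known, so Markov's inequality is the applicable tail bound.
Markov's inequality: for a non-negative random variable, Pr(Z ≥ a) ≤ E[Z]/a.
Here E[Z] = 34.2 and a = 198, so the bound is 34.2/198 = 0.1727.

0.173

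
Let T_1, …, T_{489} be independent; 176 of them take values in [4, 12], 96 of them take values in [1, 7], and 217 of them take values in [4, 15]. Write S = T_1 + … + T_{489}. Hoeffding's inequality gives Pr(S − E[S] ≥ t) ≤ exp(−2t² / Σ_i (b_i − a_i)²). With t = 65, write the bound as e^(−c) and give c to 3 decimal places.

0.206

Σ(b_i − a_i)² = 176·8² + 96·6² + 217·11² = 40977.
c = 2t² / 40977 = 2·65² / 40977 = 0.2062.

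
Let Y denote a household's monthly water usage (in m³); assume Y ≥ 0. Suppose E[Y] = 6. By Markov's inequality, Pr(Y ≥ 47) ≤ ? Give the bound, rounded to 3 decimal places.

0.128

Markov's inequality: for a non-negative random variable, Pr(Y ≥ a) ≤ E[Y]/a.
Here E[Y] = 6 and a = 47, so the bound is 6/47 = 0.1277.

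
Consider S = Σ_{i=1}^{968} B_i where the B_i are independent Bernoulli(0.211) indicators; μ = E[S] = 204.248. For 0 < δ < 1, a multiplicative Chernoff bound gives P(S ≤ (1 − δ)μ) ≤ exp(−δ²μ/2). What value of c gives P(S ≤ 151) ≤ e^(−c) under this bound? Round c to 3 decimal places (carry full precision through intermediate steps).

Write 151 = (1 − δ)μ, so δ = 1 − 151/204.248 = 0.2607027…
Then the exponent is δ²μ/2 = (μ − 151)²/(2μ) = 6.940948.

6.941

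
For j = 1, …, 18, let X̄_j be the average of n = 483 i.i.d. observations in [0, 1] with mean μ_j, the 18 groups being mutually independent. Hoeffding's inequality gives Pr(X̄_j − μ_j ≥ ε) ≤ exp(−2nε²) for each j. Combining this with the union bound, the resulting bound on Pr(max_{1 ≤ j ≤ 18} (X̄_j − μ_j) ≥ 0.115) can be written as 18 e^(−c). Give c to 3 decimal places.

Union bound over the 18 events: Pr(max_{1 ≤ j ≤ 18} (X̄_j − μ_j) ≥ 0.115) ≤ 18·exp(−2nε²) = 18 exp(−2·483·0.115²).
So c = 2·483·0.115² = 12.7753.

12.775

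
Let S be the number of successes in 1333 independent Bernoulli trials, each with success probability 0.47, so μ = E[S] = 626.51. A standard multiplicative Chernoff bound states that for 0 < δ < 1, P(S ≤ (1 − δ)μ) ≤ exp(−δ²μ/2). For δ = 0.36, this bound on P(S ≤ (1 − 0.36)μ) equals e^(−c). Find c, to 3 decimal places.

c = δ²μ/2 = 0.36²·626.51/2 = 40.5978.

40.598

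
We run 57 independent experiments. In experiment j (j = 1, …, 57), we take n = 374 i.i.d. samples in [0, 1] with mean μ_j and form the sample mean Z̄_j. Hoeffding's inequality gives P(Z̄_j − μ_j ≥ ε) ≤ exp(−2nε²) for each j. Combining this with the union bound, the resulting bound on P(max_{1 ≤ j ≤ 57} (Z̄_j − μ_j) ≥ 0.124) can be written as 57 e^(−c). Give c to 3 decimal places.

11.501

Union bound over the 57 events: P(max_{1 ≤ j ≤ 57} (Z̄_j − μ_j) ≥ 0.124) ≤ 57·exp(−2nε²) = 57 exp(−2·374·0.124²).
So c = 2·374·0.124² = 11.5012.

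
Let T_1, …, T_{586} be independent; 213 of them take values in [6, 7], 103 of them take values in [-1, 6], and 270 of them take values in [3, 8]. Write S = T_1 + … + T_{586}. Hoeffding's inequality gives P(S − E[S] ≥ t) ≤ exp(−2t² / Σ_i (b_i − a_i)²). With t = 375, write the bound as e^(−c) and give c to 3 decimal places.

Σ(b_i − a_i)² = 213·1² + 103·7² + 270·5² = 12010.
c = 2t² / 12010 = 2·375² / 12010 = 23.4180.

23.418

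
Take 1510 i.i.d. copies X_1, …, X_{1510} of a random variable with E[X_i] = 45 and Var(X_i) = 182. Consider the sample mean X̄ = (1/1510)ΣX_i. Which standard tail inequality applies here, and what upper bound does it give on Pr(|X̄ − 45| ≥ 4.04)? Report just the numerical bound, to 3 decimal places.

With mean and variance of each term known, Chebyshev's inequality bounds the deviation of the sum (or sample mean).
Var(X̄) = Var(X_i)/n = 182/1510 = 0.12053.
Chebyshev: Pr(|X̄ − 45| ≥ 4.04) ≤ Var(X̄)/(4.04)² = 182/(1510·4.04²) = 0.0074.

0.007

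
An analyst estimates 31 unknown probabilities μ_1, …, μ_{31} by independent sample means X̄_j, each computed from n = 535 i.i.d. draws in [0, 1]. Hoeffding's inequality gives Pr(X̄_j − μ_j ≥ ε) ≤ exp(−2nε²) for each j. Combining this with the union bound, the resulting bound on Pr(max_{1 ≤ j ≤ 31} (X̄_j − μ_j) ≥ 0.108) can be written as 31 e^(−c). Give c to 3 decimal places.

12.480

Union bound over the 31 events: Pr(max_{1 ≤ j ≤ 31} (X̄_j − μ_j) ≥ 0.108) ≤ 31·exp(−2nε²) = 31 exp(−2·535·0.108²).
So c = 2·535·0.108² = 12.4805.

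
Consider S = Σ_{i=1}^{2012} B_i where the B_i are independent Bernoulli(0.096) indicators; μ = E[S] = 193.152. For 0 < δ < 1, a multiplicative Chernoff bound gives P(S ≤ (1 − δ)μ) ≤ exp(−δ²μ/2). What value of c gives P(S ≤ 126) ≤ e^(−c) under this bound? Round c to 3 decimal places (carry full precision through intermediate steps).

11.673

Write 126 = (1 − δ)μ, so δ = 1 − 126/193.152 = 0.347664…
Then the exponent is δ²μ/2 = (μ − 126)²/(2μ) = 11.673167.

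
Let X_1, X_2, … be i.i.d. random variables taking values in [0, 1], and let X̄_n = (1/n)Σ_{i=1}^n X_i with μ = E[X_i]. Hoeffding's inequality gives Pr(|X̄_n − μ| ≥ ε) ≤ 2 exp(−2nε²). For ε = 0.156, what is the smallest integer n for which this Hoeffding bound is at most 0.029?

87

Require 2·exp(−2nε²) ≤ 0.029, i.e. 2nε² ≥ ln(2/0.029) = 4.233607.
So n ≥ 4.233607 / (2·0.156²) = 86.982.
The smallest integer n is 87.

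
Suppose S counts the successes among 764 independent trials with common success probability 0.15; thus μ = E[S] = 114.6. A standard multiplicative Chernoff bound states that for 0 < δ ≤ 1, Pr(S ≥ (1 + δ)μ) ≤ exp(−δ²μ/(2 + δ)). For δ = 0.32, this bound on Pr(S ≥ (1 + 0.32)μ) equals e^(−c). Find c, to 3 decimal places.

c = δ²μ/(2 + δ) = 0.32²·114.6/(2 + 0.32) = 5.0582.

5.058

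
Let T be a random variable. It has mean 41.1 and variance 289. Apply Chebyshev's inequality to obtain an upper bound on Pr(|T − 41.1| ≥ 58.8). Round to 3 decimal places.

Chebyshev: Pr(|T − μ| ≥ t) ≤ Var(T)/t².
Bound = 289 / 3457.44 = 0.0836.

0.084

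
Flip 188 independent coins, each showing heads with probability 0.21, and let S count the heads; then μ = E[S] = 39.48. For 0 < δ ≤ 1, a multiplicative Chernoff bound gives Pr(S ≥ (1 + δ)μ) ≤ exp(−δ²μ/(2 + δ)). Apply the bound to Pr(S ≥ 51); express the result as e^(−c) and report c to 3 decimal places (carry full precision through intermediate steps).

Write 51 = (1 + δ)μ, so δ = 51/39.48 − 1 = 0.2917933…
Then the exponent is δ²μ/(2 + δ) = (51 − μ)² / (μ·(2 + δ)) = 1.466737.

1.467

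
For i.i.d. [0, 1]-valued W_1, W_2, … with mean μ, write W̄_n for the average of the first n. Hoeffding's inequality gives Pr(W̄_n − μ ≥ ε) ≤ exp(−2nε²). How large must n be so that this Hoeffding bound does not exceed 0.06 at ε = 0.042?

Require exp(−2nε²) ≤ 0.06, i.e. 2nε² ≥ ln(1/0.06) = 2.813411.
So n ≥ 2.813411 / (2·0.042²) = 797.452.
The smallest integer n is 798.

798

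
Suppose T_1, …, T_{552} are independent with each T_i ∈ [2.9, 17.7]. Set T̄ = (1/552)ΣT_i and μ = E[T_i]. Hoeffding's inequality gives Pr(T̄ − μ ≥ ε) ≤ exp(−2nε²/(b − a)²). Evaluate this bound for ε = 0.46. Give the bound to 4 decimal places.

0.3442

Exponent: 2nε²/(b − a)² = 2·552·0.46² / 14.8² = 1.06650.
Bound = exp(−1.06650) = 0.34421.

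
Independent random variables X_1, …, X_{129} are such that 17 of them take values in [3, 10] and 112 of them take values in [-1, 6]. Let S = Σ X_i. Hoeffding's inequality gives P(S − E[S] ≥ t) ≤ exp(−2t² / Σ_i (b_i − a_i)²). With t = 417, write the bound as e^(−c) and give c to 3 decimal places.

55.019

Σ(b_i − a_i)² = 17·7² + 112·7² = 6321.
c = 2t² / 6321 = 2·417² / 6321 = 55.0195.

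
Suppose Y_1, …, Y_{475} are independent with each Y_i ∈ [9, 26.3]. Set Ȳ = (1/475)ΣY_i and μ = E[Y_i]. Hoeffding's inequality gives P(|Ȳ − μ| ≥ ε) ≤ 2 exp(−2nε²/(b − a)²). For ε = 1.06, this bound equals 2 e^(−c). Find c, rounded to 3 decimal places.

c = 2nε²/(b − a)² = 2·475·1.06² / 17.3² = 3.5665.

3.567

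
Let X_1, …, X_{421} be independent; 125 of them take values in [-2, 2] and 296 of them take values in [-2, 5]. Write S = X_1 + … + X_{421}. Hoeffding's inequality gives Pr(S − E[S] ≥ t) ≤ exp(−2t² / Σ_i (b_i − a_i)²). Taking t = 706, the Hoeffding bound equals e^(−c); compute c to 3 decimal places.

60.402

Σ(b_i − a_i)² = 125·4² + 296·7² = 16504.
c = 2t² / 16504 = 2·706² / 16504 = 60.4018.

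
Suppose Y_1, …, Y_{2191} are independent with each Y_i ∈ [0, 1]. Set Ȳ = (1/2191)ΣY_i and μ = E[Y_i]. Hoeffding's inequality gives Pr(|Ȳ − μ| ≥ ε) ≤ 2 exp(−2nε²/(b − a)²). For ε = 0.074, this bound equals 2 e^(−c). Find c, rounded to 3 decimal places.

23.996

c = 2nε²/(b − a)² = 2·2191·0.074² / 1² = 23.9958.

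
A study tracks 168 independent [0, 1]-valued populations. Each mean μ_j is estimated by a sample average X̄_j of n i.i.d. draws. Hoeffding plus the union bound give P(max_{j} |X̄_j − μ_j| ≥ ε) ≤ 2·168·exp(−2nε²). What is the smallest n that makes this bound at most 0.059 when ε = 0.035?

3530

Need 2·168·exp(−2nε²) ≤ 0.059, i.e. exp(−2nε²) ≤ 0.059/336.
So 2nε² ≥ ln(336/0.059) = 8.647329.
Hence n ≥ 8.647329/(2·0.035²) = 3529.522.
The smallest integer n is 3530.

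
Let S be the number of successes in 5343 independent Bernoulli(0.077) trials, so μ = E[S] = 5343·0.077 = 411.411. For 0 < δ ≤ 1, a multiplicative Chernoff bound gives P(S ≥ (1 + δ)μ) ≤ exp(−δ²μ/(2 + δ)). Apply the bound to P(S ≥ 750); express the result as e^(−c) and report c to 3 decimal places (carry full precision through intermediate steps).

Write 750 = (1 + δ)μ, so δ = 750/411.411 − 1 = 0.8229945…
Then the exponent is δ²μ/(2 + δ) = (750 − μ)² / (μ·(2 + δ)) = 98.709682.

98.710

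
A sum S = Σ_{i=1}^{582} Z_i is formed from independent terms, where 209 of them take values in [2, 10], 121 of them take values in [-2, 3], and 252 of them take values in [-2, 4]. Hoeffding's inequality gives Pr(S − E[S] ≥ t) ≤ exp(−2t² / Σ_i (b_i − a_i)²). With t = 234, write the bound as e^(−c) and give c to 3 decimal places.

4.299

Σ(b_i − a_i)² = 209·8² + 121·5² + 252·6² = 25473.
c = 2t² / 25473 = 2·234² / 25473 = 4.2991.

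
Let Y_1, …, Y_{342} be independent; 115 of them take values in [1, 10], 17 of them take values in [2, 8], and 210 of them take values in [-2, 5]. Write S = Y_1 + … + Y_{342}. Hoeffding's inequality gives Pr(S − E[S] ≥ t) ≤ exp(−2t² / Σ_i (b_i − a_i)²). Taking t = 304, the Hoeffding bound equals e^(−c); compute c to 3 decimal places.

9.142

Σ(b_i − a_i)² = 115·9² + 17·6² + 210·7² = 20217.
c = 2t² / 20217 = 2·304² / 20217 = 9.1424.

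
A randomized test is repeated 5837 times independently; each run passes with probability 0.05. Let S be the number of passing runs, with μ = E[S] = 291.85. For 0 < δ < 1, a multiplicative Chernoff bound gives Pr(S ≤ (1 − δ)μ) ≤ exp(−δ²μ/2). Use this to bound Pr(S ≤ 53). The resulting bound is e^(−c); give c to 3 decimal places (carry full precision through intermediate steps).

97.737

Write 53 = (1 − δ)μ, so δ = 1 − 53/291.85 = 0.8183999…
Then the exponent is δ²μ/2 = (μ − 53)²/(2μ) = 97.737404.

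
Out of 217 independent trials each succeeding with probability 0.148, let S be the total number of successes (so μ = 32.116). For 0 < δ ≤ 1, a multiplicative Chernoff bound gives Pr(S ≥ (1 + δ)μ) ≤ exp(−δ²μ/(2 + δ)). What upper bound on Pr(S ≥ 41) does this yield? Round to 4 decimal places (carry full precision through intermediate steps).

Write 41 = (1 + δ)μ, so δ = 41/32.116 − 1 = 0.2766222…
Then the exponent is δ²μ/(2 + δ) = (41 − μ)² / (μ·(2 + δ)) = 1.079455.
Bound = exp(−1.079455) = 0.33978.

0.3398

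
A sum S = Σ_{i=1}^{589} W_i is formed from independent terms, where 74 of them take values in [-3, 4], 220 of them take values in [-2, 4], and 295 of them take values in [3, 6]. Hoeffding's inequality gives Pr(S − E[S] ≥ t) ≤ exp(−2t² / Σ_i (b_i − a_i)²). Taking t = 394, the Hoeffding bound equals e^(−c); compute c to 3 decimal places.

Σ(b_i − a_i)² = 74·7² + 220·6² + 295·3² = 14201.
c = 2t² / 14201 = 2·394² / 14201 = 21.8627.

21.863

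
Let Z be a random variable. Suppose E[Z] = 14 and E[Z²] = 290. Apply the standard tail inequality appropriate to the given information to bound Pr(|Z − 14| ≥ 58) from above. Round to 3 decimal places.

0.028

The first two moments determine the variance, so Chebyshev's inequality is the sharpest standard bound available.
Var(Z) = E[Z²] − (E[Z])² = 290 − 196 = 94.
Chebyshev's inequality: Pr(|Z − μ| ≥ t) ≤ Var(Z)/t² = 94/3364 = 0.0279.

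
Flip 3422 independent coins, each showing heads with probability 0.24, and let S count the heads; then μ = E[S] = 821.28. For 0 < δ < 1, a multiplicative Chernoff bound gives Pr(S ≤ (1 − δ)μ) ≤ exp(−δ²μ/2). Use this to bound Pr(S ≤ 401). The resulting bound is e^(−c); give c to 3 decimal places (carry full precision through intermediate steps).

Write 401 = (1 − δ)μ, so δ = 1 − 401/821.28 = 0.5117378…
Then the exponent is δ²μ/2 = (μ − 401)²/(2μ) = 107.536576.

107.537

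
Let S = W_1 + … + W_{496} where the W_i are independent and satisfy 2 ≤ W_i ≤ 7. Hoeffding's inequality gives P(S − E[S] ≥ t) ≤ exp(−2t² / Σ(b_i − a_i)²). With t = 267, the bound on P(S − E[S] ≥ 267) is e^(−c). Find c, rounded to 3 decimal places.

11.498

Σ(b_i − a_i)² = 496·(5)² = 12400.
c = 2t²/12400 = 2·267²/12400 = 11.4982.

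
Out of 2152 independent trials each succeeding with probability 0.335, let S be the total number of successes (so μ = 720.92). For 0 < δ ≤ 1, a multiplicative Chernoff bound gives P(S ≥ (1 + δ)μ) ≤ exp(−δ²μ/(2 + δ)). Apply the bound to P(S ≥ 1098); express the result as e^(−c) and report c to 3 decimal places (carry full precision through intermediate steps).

78.172

Write 1098 = (1 + δ)μ, so δ = 1098/720.92 − 1 = 0.5230539…
Then the exponent is δ²μ/(2 + δ) = (1098 − μ)² / (μ·(2 + δ)) = 78.172392.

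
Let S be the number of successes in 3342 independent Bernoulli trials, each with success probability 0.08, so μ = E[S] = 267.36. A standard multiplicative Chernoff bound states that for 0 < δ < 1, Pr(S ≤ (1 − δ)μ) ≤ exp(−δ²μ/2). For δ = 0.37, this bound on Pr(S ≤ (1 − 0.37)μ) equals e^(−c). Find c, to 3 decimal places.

18.301

c = δ²μ/2 = 0.37²·267.36/2 = 18.3008.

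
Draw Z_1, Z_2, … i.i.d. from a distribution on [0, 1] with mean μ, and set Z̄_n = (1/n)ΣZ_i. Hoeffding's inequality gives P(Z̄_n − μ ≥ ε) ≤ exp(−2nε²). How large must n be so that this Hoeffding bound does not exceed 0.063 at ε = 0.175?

46

Require exp(−2nε²) ≤ 0.063, i.e. 2nε² ≥ ln(1/0.063) = 2.764621.
So n ≥ 2.764621 / (2·0.175²) = 45.137.
The smallest integer n is 46.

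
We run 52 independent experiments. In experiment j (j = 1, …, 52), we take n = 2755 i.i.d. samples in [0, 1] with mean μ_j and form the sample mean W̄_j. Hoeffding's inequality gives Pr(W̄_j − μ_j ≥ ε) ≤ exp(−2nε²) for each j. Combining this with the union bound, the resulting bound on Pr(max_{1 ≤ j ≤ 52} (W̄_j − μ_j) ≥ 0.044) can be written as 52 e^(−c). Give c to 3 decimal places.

10.667

Union bound over the 52 events: Pr(max_{1 ≤ j ≤ 52} (W̄_j − μ_j) ≥ 0.044) ≤ 52·exp(−2nε²) = 52 exp(−2·2755·0.044²).
So c = 2·2755·0.044² = 10.6674.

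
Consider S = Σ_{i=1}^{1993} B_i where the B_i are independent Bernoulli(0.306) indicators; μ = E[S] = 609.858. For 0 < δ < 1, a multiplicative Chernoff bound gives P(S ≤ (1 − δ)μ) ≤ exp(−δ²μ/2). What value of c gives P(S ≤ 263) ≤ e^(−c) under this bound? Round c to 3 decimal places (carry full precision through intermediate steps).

98.638

Write 263 = (1 − δ)μ, so δ = 1 − 263/609.858 = 0.5687521…
Then the exponent is δ²μ/2 = (μ − 263)²/(2μ) = 98.638103.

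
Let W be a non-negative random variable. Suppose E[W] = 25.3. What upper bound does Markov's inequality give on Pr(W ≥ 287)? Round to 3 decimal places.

Markov's inequality: for a non-negative random variable, Pr(W ≥ a) ≤ E[W]/a.
Here E[W] = 25.3 and a = 287, so the bound is 25.3/287 = 0.0882.

0.088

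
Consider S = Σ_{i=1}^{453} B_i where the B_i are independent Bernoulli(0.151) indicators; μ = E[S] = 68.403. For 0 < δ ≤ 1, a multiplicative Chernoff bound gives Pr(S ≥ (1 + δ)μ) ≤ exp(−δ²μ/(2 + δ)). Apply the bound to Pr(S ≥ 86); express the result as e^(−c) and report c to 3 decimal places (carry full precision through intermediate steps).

2.005

Write 86 = (1 + δ)μ, so δ = 86/68.403 − 1 = 0.2572548…
Then the exponent is δ²μ/(2 + δ) = (86 − μ)² / (μ·(2 + δ)) = 2.005495.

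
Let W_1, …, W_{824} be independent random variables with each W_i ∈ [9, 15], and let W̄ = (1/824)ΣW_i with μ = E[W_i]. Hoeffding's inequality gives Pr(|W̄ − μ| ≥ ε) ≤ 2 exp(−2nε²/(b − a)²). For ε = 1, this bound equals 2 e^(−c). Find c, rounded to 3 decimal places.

c = 2nε²/(b − a)² = 2·824·1² / 6² = 45.7778.

45.778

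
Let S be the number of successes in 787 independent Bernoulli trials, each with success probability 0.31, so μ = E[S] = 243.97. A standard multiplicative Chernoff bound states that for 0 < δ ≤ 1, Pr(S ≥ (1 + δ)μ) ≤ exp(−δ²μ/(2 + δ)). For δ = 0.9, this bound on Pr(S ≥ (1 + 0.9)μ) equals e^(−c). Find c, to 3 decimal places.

c = δ²μ/(2 + δ) = 0.9²·243.97/(2 + 0.9) = 68.1433.

68.143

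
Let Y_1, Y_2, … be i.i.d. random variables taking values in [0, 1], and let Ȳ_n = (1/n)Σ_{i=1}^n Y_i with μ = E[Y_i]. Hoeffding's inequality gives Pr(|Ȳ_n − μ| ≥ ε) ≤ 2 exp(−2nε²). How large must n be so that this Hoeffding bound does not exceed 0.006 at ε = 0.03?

Require 2·exp(−2nε²) ≤ 0.006, i.e. 2nε² ≥ ln(2/0.006) = 5.809143.
So n ≥ 5.809143 / (2·0.03²) = 3227.302.
The smallest integer n is 3228.

3228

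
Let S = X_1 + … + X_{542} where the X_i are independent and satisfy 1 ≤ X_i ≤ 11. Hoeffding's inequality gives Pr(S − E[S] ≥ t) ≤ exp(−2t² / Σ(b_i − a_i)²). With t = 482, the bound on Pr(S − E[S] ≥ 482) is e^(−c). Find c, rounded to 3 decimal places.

Σ(b_i − a_i)² = 542·(10)² = 54200.
c = 2t²/54200 = 2·482²/54200 = 8.5728.

8.573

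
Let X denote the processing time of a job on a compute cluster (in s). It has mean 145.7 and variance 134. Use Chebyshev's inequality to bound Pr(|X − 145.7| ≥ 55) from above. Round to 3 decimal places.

Chebyshev: Pr(|X − μ| ≥ t) ≤ Var(X)/t².
Bound = 134 / 3025 = 0.0443.

0.044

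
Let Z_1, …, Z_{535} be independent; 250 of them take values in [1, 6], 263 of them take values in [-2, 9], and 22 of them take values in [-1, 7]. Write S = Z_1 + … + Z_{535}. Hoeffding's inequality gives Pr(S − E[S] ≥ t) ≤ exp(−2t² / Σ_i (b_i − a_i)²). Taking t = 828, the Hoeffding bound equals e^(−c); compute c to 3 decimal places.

34.730

Σ(b_i − a_i)² = 250·5² + 263·11² + 22·8² = 39481.
c = 2t² / 39481 = 2·828² / 39481 = 34.7298.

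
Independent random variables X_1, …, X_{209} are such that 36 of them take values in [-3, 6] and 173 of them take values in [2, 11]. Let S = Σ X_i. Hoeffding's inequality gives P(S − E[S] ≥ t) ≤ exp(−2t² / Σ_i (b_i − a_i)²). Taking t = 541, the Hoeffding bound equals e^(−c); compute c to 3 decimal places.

34.577

Σ(b_i − a_i)² = 36·9² + 173·9² = 16929.
c = 2t² / 16929 = 2·541² / 16929 = 34.5775.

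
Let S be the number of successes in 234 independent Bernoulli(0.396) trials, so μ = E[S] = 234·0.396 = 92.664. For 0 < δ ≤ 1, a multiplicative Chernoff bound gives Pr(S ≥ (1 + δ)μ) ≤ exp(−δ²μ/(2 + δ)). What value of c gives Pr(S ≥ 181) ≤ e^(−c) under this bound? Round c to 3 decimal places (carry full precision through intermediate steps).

28.514

Write 181 = (1 + δ)μ, so δ = 181/92.664 − 1 = 0.9532936…
Then the exponent is δ²μ/(2 + δ) = (181 − μ)² / (μ·(2 + δ)) = 28.513977.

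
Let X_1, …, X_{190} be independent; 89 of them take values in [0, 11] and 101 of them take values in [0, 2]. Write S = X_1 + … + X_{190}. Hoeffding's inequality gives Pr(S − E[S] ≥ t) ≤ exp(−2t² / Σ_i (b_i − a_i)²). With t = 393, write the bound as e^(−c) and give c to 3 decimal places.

Σ(b_i − a_i)² = 89·11² + 101·2² = 11173.
c = 2t² / 11173 = 2·393² / 11173 = 27.6468.

27.647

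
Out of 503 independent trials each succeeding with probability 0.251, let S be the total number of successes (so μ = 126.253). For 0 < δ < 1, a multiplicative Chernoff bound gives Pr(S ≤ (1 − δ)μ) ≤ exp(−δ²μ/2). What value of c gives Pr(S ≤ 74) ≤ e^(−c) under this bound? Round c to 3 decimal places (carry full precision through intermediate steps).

10.813

Write 74 = (1 − δ)μ, so δ = 1 − 74/126.253 = 0.4138753…
Then the exponent is δ²μ/2 = (μ − 74)²/(2μ) = 10.813113.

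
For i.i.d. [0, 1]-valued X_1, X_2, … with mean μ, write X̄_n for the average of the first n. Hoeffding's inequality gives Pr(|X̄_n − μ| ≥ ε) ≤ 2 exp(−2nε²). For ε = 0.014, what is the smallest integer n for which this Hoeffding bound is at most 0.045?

Require 2·exp(−2nε²) ≤ 0.045, i.e. 2nε² ≥ ln(2/0.045) = 3.794240.
So n ≥ 3.794240 / (2·0.014²) = 9679.184.
The smallest integer n is 9680.

9680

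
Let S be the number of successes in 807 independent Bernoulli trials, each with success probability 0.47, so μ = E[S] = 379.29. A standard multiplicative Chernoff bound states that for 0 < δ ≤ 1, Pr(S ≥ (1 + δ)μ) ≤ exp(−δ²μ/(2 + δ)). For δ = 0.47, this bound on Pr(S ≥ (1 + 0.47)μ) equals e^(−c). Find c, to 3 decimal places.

c = δ²μ/(2 + δ) = 0.47²·379.29/(2 + 0.47) = 33.9211.

33.921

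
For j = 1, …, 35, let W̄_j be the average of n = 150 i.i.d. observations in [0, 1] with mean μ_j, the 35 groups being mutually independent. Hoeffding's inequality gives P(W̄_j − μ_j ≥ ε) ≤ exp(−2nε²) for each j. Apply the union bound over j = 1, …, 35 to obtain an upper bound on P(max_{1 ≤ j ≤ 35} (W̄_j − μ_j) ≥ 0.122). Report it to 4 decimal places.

0.4026

Per-experiment Hoeffding bound: exp(−2·150·0.122²) = exp(−4.46520) = 0.011502.
Union bound over 35 events: 35·0.011502 = 0.40258.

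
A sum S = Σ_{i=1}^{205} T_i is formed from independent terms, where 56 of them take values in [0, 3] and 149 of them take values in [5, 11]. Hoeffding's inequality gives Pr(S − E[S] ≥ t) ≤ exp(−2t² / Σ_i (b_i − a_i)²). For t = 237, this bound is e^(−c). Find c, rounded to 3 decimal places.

Σ(b_i − a_i)² = 56·3² + 149·6² = 5868.
c = 2t² / 5868 = 2·237² / 5868 = 19.1442.

19.144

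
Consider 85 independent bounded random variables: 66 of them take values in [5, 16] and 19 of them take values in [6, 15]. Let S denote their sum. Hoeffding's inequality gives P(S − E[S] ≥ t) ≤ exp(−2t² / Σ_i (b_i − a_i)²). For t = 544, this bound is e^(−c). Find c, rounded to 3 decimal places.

62.139

Σ(b_i − a_i)² = 66·11² + 19·9² = 9525.
c = 2t² / 9525 = 2·544² / 9525 = 62.1388.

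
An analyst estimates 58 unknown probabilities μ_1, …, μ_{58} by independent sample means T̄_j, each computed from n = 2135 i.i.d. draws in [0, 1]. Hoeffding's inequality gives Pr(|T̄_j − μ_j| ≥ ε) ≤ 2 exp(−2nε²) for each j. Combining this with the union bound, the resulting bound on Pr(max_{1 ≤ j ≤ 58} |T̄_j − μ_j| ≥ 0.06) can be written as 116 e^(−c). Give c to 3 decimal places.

Union bound over the 58 events: Pr(max_{1 ≤ j ≤ 58} |T̄_j − μ_j| ≥ 0.06) ≤ 58·2·exp(−2nε²) = 116 exp(−2·2135·0.06²).
So c = 2·2135·0.06² = 15.3720.

15.372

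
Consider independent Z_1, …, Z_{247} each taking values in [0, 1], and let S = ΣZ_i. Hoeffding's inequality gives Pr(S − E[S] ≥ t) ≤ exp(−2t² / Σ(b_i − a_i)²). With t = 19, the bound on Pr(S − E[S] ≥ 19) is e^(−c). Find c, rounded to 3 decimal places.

2.923

Σ(b_i − a_i)² = 247·(1)² = 247.
c = 2t²/247 = 2·19²/247 = 2.9231.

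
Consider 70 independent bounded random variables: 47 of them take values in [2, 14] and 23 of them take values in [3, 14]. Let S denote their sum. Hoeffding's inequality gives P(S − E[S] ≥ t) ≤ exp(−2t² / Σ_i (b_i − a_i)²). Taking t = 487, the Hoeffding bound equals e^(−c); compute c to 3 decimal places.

49.664

Σ(b_i − a_i)² = 47·12² + 23·11² = 9551.
c = 2t² / 9551 = 2·487² / 9551 = 49.6637.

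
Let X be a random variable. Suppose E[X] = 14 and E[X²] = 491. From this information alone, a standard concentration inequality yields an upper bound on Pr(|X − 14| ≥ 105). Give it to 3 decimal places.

0.027

The first two moments determine the variance, so Chebyshev's inequality is the sharpest standard bound available.
Var(X) = E[X²] − (E[X])² = 491 − 196 = 295.
Chebyshev's inequality: Pr(|X − μ| ≥ t) ≤ Var(X)/t² = 295/11025 = 0.0268.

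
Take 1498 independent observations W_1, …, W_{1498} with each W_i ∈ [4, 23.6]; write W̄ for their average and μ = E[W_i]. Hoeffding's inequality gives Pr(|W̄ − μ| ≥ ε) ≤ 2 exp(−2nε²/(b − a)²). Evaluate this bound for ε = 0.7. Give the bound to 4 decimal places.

0.0438

Exponent: 2nε²/(b − a)² = 2·1498·0.7² / 19.6² = 3.82143.
Bound = 2·exp(−3.82143) = 0.04379.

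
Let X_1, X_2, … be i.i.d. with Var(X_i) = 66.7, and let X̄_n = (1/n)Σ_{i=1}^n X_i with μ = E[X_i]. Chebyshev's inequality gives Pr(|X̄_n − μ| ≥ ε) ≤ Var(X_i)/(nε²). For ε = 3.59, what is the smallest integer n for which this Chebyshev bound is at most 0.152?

35

Require 66.7/(n·3.59²) ≤ 0.152, i.e. n ≥ 66.7/(0.152·3.59²) = 34.048.
The smallest integer n is 35.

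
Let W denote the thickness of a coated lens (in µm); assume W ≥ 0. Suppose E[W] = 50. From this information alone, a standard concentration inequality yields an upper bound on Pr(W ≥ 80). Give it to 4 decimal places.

0.6250

Only the mean of a non-negative variable is known, so Markov's inequality is the applicable tail bound.
Markov's inequality: for a non-negative random variable, Pr(W ≥ a) ≤ E[W]/a.
Here E[W] = 50 and a = 80, so the bound is 50/80 = 0.6250.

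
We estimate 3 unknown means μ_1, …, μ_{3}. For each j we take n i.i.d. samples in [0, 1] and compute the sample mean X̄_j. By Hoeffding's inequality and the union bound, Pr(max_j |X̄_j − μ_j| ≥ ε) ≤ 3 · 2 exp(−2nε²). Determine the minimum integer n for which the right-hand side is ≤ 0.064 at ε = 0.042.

Need 2·3·exp(−2nε²) ≤ 0.064, i.e. exp(−2nε²) ≤ 0.064/6.
So 2nε² ≥ ln(6/0.064) = 4.540632.
Hence n ≥ 4.540632/(2·0.042²) = 1287.027.
The smallest integer n is 1288.

1288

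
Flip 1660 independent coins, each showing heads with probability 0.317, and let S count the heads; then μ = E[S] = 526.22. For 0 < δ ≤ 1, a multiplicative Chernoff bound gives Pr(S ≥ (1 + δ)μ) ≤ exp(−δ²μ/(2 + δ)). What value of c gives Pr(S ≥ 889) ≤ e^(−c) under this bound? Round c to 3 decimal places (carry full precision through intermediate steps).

92.996

Write 889 = (1 + δ)μ, so δ = 889/526.22 − 1 = 0.6894075…
Then the exponent is δ²μ/(2 + δ) = (889 − μ)² / (μ·(2 + δ)) = 92.995667.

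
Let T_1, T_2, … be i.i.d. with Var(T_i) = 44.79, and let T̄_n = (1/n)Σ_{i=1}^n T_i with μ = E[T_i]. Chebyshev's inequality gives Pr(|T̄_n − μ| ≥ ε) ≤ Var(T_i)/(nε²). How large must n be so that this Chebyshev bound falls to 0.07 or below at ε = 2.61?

94

Require 44.79/(n·2.61²) ≤ 0.07, i.e. n ≥ 44.79/(0.07·2.61²) = 93.929.
The smallest integer n is 94.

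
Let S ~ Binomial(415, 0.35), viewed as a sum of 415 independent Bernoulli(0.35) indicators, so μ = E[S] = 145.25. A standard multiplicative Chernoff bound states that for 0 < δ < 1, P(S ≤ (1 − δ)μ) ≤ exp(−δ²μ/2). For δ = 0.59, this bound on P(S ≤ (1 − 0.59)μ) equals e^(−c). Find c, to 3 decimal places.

c = δ²μ/2 = 0.59²·145.25/2 = 25.2808.

25.281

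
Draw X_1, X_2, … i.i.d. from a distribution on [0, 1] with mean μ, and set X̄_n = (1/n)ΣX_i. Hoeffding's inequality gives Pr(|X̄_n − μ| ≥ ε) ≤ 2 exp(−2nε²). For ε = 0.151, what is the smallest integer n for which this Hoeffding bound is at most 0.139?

Require 2·exp(−2nε²) ≤ 0.139, i.e. 2nε² ≥ ln(2/0.139) = 2.666429.
So n ≥ 2.666429 / (2·0.151²) = 58.472.
The smallest integer n is 59.

59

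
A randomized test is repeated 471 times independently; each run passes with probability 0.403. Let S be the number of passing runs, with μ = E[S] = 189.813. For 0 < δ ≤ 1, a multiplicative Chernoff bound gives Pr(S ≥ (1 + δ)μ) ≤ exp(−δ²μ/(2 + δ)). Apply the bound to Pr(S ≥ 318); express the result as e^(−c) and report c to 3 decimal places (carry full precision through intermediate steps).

Write 318 = (1 + δ)μ, so δ = 318/189.813 − 1 = 0.6753331…
Then the exponent is δ²μ/(2 + δ) = (318 − μ)² / (μ·(2 + δ)) = 32.358185.

32.358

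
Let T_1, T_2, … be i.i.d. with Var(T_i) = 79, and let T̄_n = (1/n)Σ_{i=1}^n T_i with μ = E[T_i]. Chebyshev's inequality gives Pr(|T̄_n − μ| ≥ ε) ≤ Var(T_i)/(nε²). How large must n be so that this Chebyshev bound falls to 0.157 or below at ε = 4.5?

25

Require 79/(n·4.5²) ≤ 0.157, i.e. n ≥ 79/(0.157·4.5²) = 24.849.
The smallest integer n is 25.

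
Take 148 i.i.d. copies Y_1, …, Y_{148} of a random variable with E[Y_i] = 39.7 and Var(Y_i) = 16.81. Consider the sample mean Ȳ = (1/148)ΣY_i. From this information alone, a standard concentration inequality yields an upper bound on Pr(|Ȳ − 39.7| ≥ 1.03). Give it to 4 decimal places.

0.1071

With mean and variance of each term known, Chebyshev's inequality bounds the deviation of the sum (or sample mean).
Var(Ȳ) = Var(Y_i)/n = 16.81/148 = 0.11358.
Chebyshev: Pr(|Ȳ − 39.7| ≥ 1.03) ≤ Var(Ȳ)/(1.03)² = 16.81/(148·1.03²) = 0.1071.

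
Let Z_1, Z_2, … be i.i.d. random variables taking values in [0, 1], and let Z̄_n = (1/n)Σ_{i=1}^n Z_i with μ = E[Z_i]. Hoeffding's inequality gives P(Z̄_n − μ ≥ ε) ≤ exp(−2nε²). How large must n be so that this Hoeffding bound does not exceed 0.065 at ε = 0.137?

73

Require exp(−2nε²) ≤ 0.065, i.e. 2nε² ≥ ln(1/0.065) = 2.733368.
So n ≥ 2.733368 / (2·0.137²) = 72.816.
The smallest integer n is 73.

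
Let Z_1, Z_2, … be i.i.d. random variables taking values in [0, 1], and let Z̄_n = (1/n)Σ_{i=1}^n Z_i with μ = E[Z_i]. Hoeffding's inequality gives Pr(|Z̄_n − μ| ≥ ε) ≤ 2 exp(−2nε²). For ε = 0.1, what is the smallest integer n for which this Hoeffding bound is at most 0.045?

Require 2·exp(−2nε²) ≤ 0.045, i.e. 2nε² ≥ ln(2/0.045) = 3.794240.
So n ≥ 3.794240 / (2·0.1²) = 189.712.
The smallest integer n is 190.

190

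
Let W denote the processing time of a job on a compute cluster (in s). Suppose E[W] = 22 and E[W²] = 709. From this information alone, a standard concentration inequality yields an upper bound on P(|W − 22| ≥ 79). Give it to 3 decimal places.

0.036

The first two moments determine the variance, so Chebyshev's inequality is the sharpest standard bound available.
Var(W) = E[W²] − (E[W])² = 709 − 484 = 225.
Chebyshev's inequality: P(|W − μ| ≥ t) ≤ Var(W)/t² = 225/6241 = 0.0361.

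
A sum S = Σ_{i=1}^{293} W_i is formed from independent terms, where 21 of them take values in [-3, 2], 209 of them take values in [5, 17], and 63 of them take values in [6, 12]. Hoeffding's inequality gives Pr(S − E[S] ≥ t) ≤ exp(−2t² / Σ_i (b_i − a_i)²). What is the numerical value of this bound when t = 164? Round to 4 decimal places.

0.1948

Σ(b_i − a_i)² = 21·5² + 209·12² + 63·6² = 32889.
Exponent = 2·164² / 32889 = 1.63556.
Bound = exp(−1.63556) = 0.19484.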